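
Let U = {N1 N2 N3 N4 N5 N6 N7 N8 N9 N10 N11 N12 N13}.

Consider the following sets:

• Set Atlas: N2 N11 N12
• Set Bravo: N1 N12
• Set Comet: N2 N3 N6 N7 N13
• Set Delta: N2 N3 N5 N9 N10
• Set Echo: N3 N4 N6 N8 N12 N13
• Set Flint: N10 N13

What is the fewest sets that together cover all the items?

5

Atlas and Bravo and Comet and Delta and Echo together: Atlas ∪ Bravo ∪ Comet ∪ Delta ∪ Echo = {N1, N2, N3, N4, N5, N6, N7, N8, N9, N10, N11, N12, N13} — every item is covered.
No 4 of the 6 sets cover everything (all 15 combinations miss at least one item), so 5 is optimal.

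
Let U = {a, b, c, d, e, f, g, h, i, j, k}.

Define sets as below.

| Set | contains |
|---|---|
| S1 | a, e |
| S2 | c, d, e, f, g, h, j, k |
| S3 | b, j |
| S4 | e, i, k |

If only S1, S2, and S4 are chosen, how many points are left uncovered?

1

Union of S1, S2, S4 = {a, c, d, e, f, g, h, i, j, k}.
Not covered: b — 1 point.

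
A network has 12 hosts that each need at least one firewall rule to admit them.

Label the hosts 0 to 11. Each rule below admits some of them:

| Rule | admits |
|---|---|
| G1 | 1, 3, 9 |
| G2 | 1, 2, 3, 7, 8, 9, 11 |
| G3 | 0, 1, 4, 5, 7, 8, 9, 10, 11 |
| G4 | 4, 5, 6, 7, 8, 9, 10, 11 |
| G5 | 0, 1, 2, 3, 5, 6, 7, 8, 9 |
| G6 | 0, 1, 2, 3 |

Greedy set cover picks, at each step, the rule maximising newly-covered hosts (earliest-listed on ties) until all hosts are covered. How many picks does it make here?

Greedy: pick G3 (covers 9 new) → pick G5 (covers 3 new). Total picks: 2.

2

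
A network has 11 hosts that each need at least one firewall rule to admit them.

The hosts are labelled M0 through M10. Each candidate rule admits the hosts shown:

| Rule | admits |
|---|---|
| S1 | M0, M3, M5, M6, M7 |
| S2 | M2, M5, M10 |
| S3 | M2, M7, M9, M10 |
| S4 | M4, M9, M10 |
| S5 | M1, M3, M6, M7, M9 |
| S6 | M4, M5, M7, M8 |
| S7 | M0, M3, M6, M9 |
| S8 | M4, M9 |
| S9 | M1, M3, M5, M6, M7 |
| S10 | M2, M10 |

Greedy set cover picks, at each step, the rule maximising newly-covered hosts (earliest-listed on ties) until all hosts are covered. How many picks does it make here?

4

Greedy: pick S1 (covers 5 new) → pick S3 (covers 3 new) → pick S6 (covers 2 new) → pick S5 (covers 1 new). Total picks: 4.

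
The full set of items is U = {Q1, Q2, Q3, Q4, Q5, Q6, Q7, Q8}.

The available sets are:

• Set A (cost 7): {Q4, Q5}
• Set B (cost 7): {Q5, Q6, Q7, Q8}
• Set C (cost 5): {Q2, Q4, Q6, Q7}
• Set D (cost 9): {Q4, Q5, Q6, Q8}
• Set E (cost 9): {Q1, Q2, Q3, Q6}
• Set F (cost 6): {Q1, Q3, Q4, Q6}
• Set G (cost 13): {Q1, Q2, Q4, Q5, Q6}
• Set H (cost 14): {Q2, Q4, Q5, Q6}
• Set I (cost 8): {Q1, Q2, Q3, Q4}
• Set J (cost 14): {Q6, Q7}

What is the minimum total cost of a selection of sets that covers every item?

B, I together cover every item (B ∪ I = {Q1, Q2, Q3, Q4, Q5, Q6, Q7, Q8}); total cost 7 + 8 = 15.
The greedy pick C, F, B costs 18; no covering selection beats 15.

15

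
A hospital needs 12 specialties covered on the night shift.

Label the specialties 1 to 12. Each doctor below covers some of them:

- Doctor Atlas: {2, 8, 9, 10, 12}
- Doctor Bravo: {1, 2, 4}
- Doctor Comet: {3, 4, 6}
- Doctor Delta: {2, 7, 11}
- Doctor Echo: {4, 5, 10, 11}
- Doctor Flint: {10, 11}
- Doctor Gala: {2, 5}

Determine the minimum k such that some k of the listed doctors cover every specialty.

5

Take {Atlas, Bravo, Comet, Delta, Gala}. Their union is {1, 2, 3, 4, 5, 6, 7, 8, 9, 10, 11, 12}, which is all 12 specialties.
No 4 of the 7 doctors cover everything (all 35 combinations miss at least one specialty), so 5 is optimal.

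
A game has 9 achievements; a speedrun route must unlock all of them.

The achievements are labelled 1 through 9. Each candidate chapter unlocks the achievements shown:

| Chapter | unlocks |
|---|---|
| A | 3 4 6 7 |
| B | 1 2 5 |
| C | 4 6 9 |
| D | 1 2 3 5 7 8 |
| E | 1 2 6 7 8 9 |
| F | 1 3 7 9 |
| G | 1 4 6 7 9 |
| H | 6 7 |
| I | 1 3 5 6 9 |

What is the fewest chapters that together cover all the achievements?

D and G together: D ∪ G = {1, 2, 3, 4, 5, 6, 7, 8, 9} — every achievement is covered.
No single chapter has all 9 achievements (the largest, D, has 6), so 2 is optimal.

2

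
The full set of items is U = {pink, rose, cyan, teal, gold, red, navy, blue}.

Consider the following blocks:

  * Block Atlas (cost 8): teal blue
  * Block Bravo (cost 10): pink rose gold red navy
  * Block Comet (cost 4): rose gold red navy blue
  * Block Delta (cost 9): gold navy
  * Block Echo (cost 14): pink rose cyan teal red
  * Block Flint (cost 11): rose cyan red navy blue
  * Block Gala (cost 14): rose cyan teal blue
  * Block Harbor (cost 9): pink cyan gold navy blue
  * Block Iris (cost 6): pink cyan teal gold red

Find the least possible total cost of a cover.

Comet, Iris together cover every item (Comet ∪ Iris = {pink, rose, cyan, teal, gold, red, navy, blue}); total cost 4 + 6 = 10.
No covering selection has total cost below 10.

10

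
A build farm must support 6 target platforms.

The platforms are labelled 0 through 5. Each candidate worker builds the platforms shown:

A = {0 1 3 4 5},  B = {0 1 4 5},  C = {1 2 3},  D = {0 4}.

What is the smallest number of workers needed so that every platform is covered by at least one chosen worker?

2

A and C together: A ∪ C = {0, 1, 2, 3, 4, 5} — every platform is covered.
No single worker has all 6 platforms (the largest, A, has 5), so 2 is optimal.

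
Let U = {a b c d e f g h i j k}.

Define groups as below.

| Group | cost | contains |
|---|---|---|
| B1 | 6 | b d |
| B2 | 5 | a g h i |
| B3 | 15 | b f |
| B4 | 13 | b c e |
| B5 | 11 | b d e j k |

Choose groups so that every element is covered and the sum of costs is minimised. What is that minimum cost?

44

B2, B3, B4, B5 together cover every element (B2 ∪ B3 ∪ B4 ∪ B5 = {a, b, c, d, e, f, g, h, i, j, k}); total cost 5 + 15 + 13 + 11 = 44.
No covering selection has total cost below 44.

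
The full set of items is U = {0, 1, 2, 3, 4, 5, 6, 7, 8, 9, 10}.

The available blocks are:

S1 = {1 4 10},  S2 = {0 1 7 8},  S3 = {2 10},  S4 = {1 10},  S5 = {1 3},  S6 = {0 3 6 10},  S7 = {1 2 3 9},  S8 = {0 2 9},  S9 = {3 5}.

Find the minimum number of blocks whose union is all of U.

5

Take {S1, S2, S6, S8, S9}. Their union is {0, 1, 2, 3, 4, 5, 6, 7, 8, 9, 10}, which is all 11 items.
No 4 of the 9 blocks cover everything (all 126 combinations miss at least one item), so 5 is optimal.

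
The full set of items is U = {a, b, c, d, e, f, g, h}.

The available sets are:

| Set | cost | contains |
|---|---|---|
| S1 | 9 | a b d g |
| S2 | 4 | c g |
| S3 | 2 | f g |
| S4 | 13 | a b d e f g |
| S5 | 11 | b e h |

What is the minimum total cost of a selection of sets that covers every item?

26

S1, S2, S3, S5 together cover every item (S1 ∪ S2 ∪ S3 ∪ S5 = {a, b, c, d, e, f, g, h}); total cost 9 + 4 + 2 + 11 = 26.
No covering selection has total cost below 26.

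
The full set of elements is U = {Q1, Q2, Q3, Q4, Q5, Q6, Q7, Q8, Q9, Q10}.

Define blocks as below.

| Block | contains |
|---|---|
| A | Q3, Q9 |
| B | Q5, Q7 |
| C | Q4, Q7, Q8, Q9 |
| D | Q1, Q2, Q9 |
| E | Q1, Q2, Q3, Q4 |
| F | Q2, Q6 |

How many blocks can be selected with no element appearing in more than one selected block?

A, B, F are pairwise disjoint (A={Q3,Q9}; B={Q5,Q7}; F={Q2,Q6}).
Every remaining block overlaps one of these, and no 4 of the listed blocks are pairwise disjoint, so 3 is the maximum.

3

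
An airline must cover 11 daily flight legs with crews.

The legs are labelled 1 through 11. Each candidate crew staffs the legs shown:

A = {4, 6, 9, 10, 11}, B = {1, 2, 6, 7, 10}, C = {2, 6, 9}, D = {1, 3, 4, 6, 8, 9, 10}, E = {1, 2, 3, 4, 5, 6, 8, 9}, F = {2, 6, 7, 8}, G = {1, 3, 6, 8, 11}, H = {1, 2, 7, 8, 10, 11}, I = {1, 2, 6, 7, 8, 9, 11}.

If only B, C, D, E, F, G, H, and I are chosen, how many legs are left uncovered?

Union of B, C, D, E, F, G, H, I = {1, 2, 3, 4, 5, 6, 7, 8, 9, 10, 11} — that's every leg, so 0 are uncovered.

0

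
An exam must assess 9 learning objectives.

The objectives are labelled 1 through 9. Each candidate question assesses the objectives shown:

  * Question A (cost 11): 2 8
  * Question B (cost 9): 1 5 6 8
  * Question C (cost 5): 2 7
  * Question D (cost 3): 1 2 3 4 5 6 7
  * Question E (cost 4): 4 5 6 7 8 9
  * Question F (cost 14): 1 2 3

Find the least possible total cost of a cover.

D, E together cover every objective (D ∪ E = {1, 2, 3, 4, 5, 6, 7, 8, 9}); total cost 3 + 4 = 7.
No covering selection has total cost below 7.

7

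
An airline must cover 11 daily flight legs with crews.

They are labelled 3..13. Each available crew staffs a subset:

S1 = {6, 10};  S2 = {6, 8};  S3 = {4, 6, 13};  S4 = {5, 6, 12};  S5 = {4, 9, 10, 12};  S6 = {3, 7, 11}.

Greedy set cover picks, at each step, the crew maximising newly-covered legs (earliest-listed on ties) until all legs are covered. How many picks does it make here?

5

Greedy: pick S5 (covers 4 new) → pick S6 (covers 3 new) → pick S2 (covers 2 new) → pick S3 (covers 1 new) → pick S4 (covers 1 new). Total picks: 5.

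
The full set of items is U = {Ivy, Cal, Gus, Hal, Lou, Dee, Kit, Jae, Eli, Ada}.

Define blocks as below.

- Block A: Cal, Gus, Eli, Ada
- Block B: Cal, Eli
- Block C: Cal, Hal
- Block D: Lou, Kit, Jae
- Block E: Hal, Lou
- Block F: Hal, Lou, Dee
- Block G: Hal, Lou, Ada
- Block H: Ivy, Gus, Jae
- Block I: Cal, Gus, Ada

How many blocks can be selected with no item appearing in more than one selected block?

B, E, H are pairwise disjoint (B={Cal,Eli}; E={Hal,Lou}; H={Ivy,Gus,Jae}).
Every remaining block overlaps one of these, and no 4 of the listed blocks are pairwise disjoint, so 3 is the maximum.

3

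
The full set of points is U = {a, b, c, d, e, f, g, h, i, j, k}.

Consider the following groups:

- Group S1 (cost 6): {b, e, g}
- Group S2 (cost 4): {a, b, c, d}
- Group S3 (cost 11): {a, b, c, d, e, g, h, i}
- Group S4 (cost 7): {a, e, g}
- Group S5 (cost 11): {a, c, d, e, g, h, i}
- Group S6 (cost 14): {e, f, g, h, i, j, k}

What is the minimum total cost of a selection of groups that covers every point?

S2, S6 together cover every point (S2 ∪ S6 = {a, b, c, d, e, f, g, h, i, j, k}); total cost 4 + 14 = 18.
No covering selection has total cost below 18.

18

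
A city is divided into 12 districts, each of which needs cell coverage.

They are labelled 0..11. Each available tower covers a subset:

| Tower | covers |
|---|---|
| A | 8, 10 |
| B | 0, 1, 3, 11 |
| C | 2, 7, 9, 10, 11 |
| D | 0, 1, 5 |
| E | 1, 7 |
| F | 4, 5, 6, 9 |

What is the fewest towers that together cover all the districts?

A and B and C and F together: A ∪ B ∪ C ∪ F = {0, 1, 2, 3, 4, 5, 6, 7, 8, 9, 10, 11} — every district is covered.
Only C contains 2, so C is forced; the remaining 7 districts need at least 3 more towers (each remaining tower adds at most 3) — so at least 4 towers are needed, and 4 is optimal.

4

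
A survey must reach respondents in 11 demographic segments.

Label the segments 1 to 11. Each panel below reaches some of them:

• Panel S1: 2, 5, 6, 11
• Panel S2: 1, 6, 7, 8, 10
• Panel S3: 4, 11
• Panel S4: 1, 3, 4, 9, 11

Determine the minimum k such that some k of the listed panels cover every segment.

3

Take {S1, S2, S4}. Their union is {1, 2, 3, 4, 5, 6, 7, 8, 9, 10, 11}, which is all 11 segments.
Each panel has at most 5 segments, and 2·5 = 10 < 11 — so at least 3 panels are needed, and 3 is optimal.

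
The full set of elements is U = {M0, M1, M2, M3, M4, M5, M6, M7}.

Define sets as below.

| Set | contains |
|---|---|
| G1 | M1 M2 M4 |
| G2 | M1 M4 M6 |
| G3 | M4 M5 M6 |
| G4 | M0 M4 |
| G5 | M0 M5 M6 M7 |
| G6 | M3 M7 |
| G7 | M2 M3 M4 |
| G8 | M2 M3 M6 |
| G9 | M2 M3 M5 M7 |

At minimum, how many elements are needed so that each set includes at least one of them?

H = {M3, M4, M7} meets every set (each contains at least one member of H), and |H| = 3.
No choice of 2 elements meets every set, so 3 is the minimum.

3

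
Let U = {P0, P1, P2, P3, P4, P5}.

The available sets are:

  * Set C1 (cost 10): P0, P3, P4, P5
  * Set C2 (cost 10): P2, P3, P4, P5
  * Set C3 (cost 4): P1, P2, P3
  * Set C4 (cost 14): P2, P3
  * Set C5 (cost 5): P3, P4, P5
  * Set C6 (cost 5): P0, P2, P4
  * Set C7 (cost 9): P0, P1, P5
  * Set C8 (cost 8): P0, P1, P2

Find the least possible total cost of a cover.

13

C5, C8 together cover every item (C5 ∪ C8 = {P0, P1, P2, P3, P4, P5}); total cost 5 + 8 = 13.
The greedy pick C3, C5, C6 costs 14; no covering selection beats 13.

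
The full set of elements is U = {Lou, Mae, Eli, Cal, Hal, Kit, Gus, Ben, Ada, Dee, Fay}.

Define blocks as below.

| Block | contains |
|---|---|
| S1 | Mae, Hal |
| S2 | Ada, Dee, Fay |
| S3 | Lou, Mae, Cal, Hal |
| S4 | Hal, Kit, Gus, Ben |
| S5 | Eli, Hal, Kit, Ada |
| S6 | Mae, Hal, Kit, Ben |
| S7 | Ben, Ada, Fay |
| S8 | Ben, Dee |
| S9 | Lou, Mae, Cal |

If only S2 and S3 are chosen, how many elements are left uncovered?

4

Union of S2, S3 = {Lou, Mae, Cal, Hal, Ada, Dee, Fay}.
Not covered: Eli, Kit, Gus, Ben — 4 elements.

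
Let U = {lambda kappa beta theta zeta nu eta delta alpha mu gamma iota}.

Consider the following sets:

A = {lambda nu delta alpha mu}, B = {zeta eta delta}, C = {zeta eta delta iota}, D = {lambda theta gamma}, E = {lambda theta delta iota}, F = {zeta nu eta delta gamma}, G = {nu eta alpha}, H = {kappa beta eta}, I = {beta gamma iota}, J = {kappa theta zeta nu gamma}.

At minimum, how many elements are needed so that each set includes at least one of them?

3

T = {eta, delta, gamma} meets every set (each contains at least one member of T), and |T| = 3.
No choice of 2 elements meets every set, so 3 is the minimum.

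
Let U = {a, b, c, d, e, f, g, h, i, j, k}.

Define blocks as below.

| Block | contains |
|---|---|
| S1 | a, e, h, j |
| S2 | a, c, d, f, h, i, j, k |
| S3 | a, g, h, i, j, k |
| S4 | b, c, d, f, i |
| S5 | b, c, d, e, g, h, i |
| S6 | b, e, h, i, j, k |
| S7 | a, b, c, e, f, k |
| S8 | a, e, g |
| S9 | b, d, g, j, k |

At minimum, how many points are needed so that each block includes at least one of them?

2

Take T = {a, b}. Each listed block contains at least one of these, so T is a hitting set of size 2.
The blocks S1, S4 are pairwise disjoint, so any hitting set needs a separate point for each — at least 2. Hence 2 is optimal.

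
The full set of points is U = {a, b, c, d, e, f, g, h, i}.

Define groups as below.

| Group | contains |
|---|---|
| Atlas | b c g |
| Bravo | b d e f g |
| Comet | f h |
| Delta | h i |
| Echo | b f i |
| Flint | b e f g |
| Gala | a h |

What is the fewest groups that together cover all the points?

Atlas and Bravo and Echo and Gala together: Atlas ∪ Bravo ∪ Echo ∪ Gala = {a, b, c, d, e, f, g, h, i} — every point is covered.
No 3 of the 7 groups cover everything (all 35 combinations miss at least one point), so 4 is optimal.

4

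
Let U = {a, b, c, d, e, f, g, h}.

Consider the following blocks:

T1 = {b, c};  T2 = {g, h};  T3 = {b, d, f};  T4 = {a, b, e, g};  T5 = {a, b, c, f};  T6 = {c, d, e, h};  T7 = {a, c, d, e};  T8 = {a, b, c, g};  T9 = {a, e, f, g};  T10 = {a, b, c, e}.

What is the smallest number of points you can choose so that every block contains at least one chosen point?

3

Take T = {b, c, g}. Each listed block contains at least one of these, so T is a hitting set of size 3.
No choice of 2 points meets every block, so 3 is the minimum.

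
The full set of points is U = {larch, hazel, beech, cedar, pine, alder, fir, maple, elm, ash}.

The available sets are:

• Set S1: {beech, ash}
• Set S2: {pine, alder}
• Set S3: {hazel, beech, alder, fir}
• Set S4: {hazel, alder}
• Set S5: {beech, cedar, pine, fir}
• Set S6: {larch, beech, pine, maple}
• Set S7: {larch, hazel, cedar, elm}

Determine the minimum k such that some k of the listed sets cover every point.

S1 and S3 and S6 and S7 together: S1 ∪ S3 ∪ S6 ∪ S7 = {larch, hazel, beech, cedar, pine, alder, fir, maple, elm, ash} — every point is covered.
No 3 of the 7 sets cover everything (all 35 combinations miss at least one point), so 4 is optimal.

4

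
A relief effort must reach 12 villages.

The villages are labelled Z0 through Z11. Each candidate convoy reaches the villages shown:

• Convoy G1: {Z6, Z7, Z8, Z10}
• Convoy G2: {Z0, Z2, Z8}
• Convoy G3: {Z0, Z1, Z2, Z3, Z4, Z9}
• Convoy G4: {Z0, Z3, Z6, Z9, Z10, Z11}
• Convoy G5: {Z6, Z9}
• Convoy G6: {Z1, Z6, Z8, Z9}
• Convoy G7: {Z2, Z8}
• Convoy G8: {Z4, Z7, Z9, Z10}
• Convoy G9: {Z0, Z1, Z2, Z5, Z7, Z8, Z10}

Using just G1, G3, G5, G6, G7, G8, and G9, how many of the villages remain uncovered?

Union of G1, G3, G5, G6, G7, G8, G9 = {Z0, Z1, Z2, Z3, Z4, Z5, Z6, Z7, Z8, Z9, Z10}.
Not covered: Z11 — 1 village.

1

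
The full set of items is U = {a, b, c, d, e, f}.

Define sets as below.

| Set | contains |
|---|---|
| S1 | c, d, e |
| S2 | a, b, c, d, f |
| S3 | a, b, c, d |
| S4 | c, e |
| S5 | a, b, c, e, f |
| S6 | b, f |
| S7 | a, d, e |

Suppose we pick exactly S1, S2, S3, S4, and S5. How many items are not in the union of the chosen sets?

0

Union of S1, S2, S3, S4, S5 = {a, b, c, d, e, f} — that's every item, so 0 are uncovered.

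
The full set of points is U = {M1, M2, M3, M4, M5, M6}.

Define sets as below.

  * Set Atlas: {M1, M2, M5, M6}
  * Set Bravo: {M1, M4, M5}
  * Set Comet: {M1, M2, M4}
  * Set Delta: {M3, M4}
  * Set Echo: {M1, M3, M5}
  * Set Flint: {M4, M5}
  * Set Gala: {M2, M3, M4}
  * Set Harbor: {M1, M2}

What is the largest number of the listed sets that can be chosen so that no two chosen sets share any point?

2

Flint, Harbor are pairwise disjoint (Flint={M4,M5}; Harbor={M1,M2}).
Every remaining set overlaps one of these, and no 3 of the listed sets are pairwise disjoint, so 2 is the maximum.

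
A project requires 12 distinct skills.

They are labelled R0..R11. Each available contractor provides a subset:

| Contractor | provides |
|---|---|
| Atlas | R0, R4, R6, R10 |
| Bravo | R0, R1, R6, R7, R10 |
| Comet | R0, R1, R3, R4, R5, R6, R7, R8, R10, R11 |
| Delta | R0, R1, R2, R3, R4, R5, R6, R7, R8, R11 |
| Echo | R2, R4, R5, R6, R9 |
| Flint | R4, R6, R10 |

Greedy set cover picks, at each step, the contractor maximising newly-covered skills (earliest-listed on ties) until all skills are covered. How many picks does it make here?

Greedy: pick Comet (covers 10 new) → pick Echo (covers 2 new). Total picks: 2.

2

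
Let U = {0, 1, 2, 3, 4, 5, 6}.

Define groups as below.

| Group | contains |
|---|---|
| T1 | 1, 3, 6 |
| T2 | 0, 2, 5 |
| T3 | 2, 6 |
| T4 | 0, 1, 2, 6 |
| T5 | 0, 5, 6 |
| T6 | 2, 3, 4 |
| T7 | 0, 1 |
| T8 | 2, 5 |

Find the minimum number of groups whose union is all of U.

3

T4, T5, and T6 cover everything between them: the union {0, 1, 2, 3, 4, 5, 6} is all of U.
Only T6 contains 4, so T6 is forced; the remaining 4 points need at least 2 more groups (each remaining group adds at most 3) — so at least 3 groups are needed, and 3 is optimal.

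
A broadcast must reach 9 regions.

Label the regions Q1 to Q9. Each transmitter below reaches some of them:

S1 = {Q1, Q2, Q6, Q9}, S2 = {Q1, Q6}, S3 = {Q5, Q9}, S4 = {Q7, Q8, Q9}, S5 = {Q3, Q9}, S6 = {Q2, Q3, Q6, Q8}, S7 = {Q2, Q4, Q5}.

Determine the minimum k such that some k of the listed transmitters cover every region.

S1 and S4 and S5 and S7 together: S1 ∪ S4 ∪ S5 ∪ S7 = {Q1, Q2, Q3, Q4, Q5, Q6, Q7, Q8, Q9} — every region is covered.
No 3 of the 7 transmitters cover everything (all 35 combinations miss at least one region), so 4 is optimal.

4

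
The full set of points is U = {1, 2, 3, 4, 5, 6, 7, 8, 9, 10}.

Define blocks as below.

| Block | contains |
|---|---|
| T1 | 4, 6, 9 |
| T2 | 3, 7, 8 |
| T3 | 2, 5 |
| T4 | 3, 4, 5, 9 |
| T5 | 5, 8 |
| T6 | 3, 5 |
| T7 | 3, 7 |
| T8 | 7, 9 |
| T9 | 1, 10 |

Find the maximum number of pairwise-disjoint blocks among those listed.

T1, T5, T7, T9 are pairwise disjoint (T1={4,6,9}; T5={5,8}; T7={3,7}; T9={1,10}).
Every remaining block overlaps one of these, and no 5 of the listed blocks are pairwise disjoint, so 4 is the maximum.

4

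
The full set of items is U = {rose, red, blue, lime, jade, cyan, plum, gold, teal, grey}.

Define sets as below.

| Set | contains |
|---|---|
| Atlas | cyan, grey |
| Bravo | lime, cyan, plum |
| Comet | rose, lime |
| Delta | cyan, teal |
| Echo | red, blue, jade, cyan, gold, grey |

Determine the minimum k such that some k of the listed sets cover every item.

4

Bravo and Comet and Delta and Echo together: Bravo ∪ Comet ∪ Delta ∪ Echo = {rose, red, blue, lime, jade, cyan, plum, gold, teal, grey} — every item is covered.
No 3 of the 5 sets cover everything (all 10 combinations miss at least one item), so 4 is optimal.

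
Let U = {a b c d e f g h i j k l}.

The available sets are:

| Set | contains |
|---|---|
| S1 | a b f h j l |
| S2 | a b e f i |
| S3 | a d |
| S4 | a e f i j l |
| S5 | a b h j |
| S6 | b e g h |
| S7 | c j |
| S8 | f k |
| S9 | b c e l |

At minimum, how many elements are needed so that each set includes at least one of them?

T = {d, e, j, k} meets every set (each contains at least one member of T), and |T| = 4.
The sets S3, S6, S7, S8 are pairwise disjoint, so any hitting set needs a separate element for each — at least 4. Hence 4 is optimal.

4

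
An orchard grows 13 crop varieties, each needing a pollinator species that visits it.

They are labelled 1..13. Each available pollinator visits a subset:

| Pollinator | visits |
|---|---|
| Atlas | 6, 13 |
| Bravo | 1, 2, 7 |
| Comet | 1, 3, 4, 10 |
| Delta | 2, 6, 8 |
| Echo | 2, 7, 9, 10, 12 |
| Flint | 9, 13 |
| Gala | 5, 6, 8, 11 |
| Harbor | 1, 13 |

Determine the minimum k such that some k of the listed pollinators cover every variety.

Take {Comet, Echo, Flint, Gala}. Their union is {1, 2, 3, 4, 5, 6, 7, 8, 9, 10, 11, 12, 13}, which is all 13 varieties.
Only Comet contains 3, so Comet is forced; the remaining 9 varieties need at least 3 more pollinators (each remaining pollinator adds at most 4) — so at least 4 pollinators are needed, and 4 is optimal.

4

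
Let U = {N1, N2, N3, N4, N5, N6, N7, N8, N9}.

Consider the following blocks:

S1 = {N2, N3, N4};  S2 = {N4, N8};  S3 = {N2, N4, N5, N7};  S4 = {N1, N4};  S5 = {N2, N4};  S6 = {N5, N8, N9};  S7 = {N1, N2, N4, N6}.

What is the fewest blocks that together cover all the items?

S1, S3, S6, and S7 cover everything between them: the union {N1, N2, N3, N4, N5, N6, N7, N8, N9} is all of U.
Only S3 contains N7, so S3 is forced; the remaining 5 items need at least 3 more blocks (each remaining block adds at most 2) — so at least 4 blocks are needed, and 4 is optimal.

4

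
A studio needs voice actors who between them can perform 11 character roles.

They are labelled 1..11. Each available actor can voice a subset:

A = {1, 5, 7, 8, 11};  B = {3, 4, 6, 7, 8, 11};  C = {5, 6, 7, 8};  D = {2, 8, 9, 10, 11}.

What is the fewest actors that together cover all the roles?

A and B and D together: A ∪ B ∪ D = {1, 2, 3, 4, 5, 6, 7, 8, 9, 10, 11} — every role is covered.
Only A contains 1, so A is forced; the remaining 6 roles need at least 2 more actors (each remaining actor adds at most 3) — so at least 3 actors are needed, and 3 is optimal.

3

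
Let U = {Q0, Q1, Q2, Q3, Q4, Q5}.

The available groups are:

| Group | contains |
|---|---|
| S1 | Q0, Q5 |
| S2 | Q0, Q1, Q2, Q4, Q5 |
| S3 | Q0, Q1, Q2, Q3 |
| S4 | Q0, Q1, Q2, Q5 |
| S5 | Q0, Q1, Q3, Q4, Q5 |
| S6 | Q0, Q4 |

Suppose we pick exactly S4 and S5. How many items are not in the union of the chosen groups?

Union of S4, S5 = {Q0, Q1, Q2, Q3, Q4, Q5} — that's every item, so 0 are uncovered.

0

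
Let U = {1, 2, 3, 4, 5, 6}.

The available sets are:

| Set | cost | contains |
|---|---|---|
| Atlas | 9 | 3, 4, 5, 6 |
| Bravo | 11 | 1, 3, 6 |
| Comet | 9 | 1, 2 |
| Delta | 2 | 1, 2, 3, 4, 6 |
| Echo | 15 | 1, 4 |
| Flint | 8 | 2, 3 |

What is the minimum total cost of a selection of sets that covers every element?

11

Atlas, Delta together cover every element (Atlas ∪ Delta = {1, 2, 3, 4, 5, 6}); total cost 9 + 2 = 11.
No covering selection has total cost below 11.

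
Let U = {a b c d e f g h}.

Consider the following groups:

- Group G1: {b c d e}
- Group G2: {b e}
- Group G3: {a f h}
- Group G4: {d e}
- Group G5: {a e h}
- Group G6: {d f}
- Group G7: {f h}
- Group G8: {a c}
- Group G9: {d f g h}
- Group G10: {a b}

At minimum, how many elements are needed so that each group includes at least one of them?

3

T = {a, e, f} meets every group (each contains at least one member of T), and |T| = 3.
The groups G2, G6, G8 are pairwise disjoint, so any hitting set needs a separate element for each — at least 3. Hence 3 is optimal.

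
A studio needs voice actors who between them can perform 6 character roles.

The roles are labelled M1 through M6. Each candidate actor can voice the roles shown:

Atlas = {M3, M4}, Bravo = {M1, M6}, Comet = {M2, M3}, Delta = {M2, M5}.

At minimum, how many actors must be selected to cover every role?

Atlas and Bravo and Delta together: Atlas ∪ Bravo ∪ Delta = {M1, M2, M3, M4, M5, M6} — every role is covered.
Each actor has at most 2 roles, and 2·2 = 4 < 6 — so at least 3 actors are needed, and 3 is optimal.

3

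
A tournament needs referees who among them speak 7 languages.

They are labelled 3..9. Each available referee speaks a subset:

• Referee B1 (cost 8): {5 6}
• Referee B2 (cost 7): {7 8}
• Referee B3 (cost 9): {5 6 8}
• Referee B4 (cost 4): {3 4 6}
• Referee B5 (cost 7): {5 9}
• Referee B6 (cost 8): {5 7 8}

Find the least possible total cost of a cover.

18

B2, B4, B5 together cover every language (B2 ∪ B4 ∪ B5 = {3, 4, 5, 6, 7, 8, 9}); total cost 7 + 4 + 7 = 18.
The greedy pick B4, B6, B5 costs 19; no covering selection beats 18.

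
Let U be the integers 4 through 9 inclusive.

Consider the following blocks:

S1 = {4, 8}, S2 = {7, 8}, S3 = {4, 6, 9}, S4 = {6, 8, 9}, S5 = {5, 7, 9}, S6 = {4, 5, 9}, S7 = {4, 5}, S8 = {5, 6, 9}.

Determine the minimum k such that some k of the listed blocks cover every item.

3

Take {S4, S5, S6}. Their union is {4, 5, 6, 7, 8, 9}, which is all 6 items.
No 2 of the 8 blocks cover everything (all 28 combinations miss at least one item), so 3 is optimal.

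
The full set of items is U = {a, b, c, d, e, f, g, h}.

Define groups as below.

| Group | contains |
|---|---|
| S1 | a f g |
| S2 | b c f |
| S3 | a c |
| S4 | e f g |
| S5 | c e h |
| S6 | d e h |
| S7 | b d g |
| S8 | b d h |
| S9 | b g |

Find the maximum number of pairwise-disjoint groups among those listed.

S3, S4, S8 are pairwise disjoint (S3={a,c}; S4={e,f,g}; S8={b,d,h}).
Every remaining group overlaps one of these, and no 4 of the listed groups are pairwise disjoint, so 3 is the maximum.

3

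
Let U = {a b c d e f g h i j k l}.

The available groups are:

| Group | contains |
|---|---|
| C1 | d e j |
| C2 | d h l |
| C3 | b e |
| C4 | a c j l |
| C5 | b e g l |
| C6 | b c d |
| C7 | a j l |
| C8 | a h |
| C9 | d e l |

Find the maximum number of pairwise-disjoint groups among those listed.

C2, C3 are pairwise disjoint (C2={d,h,l}; C3={b,e}).
Every remaining group overlaps one of these, and no 3 of the listed groups are pairwise disjoint, so 2 is the maximum.

2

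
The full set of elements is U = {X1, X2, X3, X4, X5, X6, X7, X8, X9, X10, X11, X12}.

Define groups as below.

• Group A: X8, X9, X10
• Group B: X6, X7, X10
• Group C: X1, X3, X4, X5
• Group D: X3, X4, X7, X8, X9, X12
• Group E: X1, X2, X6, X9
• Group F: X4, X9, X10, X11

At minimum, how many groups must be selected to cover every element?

Take {C, D, E, F}. Their union is {X1, X2, X3, X4, X5, X6, X7, X8, X9, X10, X11, X12}, which is all 12 elements.
No 3 of the 6 groups cover everything (all 20 combinations miss at least one element), so 4 is optimal.

4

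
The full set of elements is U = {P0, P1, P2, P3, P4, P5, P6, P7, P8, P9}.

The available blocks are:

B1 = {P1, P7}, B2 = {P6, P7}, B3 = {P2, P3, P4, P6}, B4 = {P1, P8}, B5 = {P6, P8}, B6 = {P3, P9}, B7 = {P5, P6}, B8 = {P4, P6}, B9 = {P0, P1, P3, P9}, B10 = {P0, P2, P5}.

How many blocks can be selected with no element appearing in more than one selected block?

4

B4, B6, B8, B10 are pairwise disjoint (B4={P1,P8}; B6={P3,P9}; B8={P4,P6}; B10={P0,P2,P5}).
Every remaining block overlaps one of these, and no 5 of the listed blocks are pairwise disjoint, so 4 is the maximum.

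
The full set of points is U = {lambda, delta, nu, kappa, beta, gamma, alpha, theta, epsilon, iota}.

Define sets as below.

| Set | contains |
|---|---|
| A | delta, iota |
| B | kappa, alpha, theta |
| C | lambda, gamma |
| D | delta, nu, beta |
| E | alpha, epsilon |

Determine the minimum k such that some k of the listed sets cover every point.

Take {A, B, C, D, E}. Their union is {lambda, delta, nu, kappa, beta, gamma, alpha, theta, epsilon, iota}, which is all 10 points.
No 4 of the 5 sets cover everything (all 5 combinations miss at least one point), so 5 is optimal.

5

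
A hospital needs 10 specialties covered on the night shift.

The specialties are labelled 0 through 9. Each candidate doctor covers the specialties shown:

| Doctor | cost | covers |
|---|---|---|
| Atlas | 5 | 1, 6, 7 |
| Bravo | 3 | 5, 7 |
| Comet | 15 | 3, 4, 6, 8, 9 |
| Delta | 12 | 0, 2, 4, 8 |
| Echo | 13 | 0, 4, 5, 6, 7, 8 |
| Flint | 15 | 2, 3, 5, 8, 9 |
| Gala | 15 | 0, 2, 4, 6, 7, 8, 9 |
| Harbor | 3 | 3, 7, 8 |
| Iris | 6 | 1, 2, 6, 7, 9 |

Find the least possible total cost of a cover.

Echo, Harbor, Iris together cover every specialty (Echo ∪ Harbor ∪ Iris = {0, 1, 2, 3, 4, 5, 6, 7, 8, 9}); total cost 13 + 3 + 6 = 22.
The greedy pick Harbor, Iris, Bravo, Delta costs 24; no covering selection beats 22.

22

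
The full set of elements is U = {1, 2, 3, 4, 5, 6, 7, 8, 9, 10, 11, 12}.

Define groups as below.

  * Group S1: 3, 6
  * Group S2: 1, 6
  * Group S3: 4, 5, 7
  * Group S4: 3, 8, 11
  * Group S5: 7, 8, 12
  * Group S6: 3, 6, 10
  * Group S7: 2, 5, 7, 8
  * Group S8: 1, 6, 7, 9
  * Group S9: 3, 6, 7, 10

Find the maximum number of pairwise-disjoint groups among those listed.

3

S2, S3, S4 are pairwise disjoint (S2={1,6}; S3={4,5,7}; S4={3,8,11}).
Every remaining group overlaps one of these, and no 4 of the listed groups are pairwise disjoint, so 3 is the maximum.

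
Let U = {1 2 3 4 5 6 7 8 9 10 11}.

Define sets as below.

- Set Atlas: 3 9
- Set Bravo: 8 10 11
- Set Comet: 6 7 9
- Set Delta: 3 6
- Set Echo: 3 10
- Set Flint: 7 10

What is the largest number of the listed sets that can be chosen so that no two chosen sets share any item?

Atlas, Bravo are pairwise disjoint (Atlas={3,9}; Bravo={8,10,11}).
Every remaining set overlaps one of these, and no 3 of the listed sets are pairwise disjoint, so 2 is the maximum.

2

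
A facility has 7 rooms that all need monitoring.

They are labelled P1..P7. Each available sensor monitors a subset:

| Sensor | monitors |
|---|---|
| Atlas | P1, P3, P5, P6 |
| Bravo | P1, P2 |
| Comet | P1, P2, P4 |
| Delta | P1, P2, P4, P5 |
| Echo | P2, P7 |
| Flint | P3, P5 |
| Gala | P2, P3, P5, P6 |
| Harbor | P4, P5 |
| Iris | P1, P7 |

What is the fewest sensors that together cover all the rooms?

Atlas and Comet and Echo together: Atlas ∪ Comet ∪ Echo = {P1, P2, P3, P4, P5, P6, P7} — every room is covered.
No 2 of the 9 sensors cover everything (all 36 combinations miss at least one room), so 3 is optimal.

3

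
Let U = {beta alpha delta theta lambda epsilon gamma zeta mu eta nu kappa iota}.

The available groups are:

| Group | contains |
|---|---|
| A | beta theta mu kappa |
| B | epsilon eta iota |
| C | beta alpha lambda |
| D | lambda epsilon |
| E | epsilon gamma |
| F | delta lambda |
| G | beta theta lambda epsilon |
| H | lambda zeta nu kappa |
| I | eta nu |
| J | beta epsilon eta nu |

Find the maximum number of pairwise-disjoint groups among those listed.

4

A, E, F, I are pairwise disjoint (A={beta,theta,mu,kappa}; E={epsilon,gamma}; F={delta,lambda}; I={eta,nu}).
Every remaining group overlaps one of these, and no 5 of the listed groups are pairwise disjoint, so 4 is the maximum.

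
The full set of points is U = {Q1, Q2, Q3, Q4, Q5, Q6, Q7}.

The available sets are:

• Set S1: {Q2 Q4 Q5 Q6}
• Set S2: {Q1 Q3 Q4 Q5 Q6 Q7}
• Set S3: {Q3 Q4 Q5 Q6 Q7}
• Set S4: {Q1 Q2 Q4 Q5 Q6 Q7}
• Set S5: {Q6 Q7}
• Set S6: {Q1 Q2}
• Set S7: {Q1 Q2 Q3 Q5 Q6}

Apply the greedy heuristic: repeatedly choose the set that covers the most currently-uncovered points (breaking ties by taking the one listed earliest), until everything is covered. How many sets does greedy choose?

Greedy: pick S2 (covers 6 new) → pick S1 (covers 1 new). Total picks: 2.

2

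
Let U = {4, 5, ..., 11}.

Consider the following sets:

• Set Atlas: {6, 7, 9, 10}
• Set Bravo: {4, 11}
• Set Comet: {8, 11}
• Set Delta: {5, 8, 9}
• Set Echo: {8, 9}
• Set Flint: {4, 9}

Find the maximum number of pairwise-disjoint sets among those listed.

Comet, Flint are pairwise disjoint (Comet={8,11}; Flint={4,9}).
Every remaining set overlaps one of these, and no 3 of the listed sets are pairwise disjoint, so 2 is the maximum.

2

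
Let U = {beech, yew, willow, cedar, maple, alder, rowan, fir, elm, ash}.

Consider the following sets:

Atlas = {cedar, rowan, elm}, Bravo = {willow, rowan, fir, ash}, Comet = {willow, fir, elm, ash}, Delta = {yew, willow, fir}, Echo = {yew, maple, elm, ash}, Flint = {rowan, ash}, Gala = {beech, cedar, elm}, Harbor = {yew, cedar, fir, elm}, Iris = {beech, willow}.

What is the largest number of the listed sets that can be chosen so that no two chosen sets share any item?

3

Flint, Harbor, Iris are pairwise disjoint (Flint={rowan,ash}; Harbor={yew,cedar,fir,elm}; Iris={beech,willow}).
Every remaining set overlaps one of these, and no 4 of the listed sets are pairwise disjoint, so 3 is the maximum.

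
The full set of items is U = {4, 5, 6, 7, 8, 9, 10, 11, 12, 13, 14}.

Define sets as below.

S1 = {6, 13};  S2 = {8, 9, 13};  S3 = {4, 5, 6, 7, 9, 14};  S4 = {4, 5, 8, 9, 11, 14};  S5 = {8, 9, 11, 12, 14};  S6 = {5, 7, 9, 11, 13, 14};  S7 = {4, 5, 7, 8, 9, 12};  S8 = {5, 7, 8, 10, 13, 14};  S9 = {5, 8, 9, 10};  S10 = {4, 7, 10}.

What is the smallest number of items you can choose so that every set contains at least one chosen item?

Take H = {9, 10, 13}. Each listed set contains at least one of these, so H is a hitting set of size 3.
The sets S1, S5, S10 are pairwise disjoint, so any hitting set needs a separate item for each — at least 3. Hence 3 is optimal.

3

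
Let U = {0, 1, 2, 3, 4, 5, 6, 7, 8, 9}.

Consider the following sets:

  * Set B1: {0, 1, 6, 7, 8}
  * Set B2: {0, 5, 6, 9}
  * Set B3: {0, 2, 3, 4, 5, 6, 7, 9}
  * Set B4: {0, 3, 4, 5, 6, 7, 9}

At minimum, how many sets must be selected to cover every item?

2

B1 and B3 together: B1 ∪ B3 = {0, 1, 2, 3, 4, 5, 6, 7, 8, 9} — every item is covered.
No single set has all 10 items (the largest, B3, has 8), so 2 is optimal.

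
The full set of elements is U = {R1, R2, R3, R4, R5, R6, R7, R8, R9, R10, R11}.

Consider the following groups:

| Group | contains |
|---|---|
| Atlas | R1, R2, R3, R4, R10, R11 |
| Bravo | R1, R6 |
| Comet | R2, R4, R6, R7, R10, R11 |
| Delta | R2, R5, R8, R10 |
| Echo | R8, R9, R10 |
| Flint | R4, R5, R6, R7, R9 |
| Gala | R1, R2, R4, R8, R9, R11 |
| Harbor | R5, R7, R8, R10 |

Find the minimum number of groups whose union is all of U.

3

Atlas and Echo and Flint together: Atlas ∪ Echo ∪ Flint = {R1, R2, R3, R4, R5, R6, R7, R8, R9, R10, R11} — every element is covered.
Only Atlas contains R3, so Atlas is forced; the remaining 5 elements need at least 2 more groups (each remaining group adds at most 4) — so at least 3 groups are needed, and 3 is optimal.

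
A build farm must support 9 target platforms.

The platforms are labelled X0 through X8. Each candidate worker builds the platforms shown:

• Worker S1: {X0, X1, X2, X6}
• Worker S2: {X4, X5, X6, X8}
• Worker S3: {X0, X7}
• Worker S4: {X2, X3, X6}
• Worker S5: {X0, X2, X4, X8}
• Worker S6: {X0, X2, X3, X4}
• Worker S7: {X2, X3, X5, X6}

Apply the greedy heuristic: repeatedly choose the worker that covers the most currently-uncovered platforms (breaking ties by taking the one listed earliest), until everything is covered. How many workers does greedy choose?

4

Greedy: pick S1 (covers 4 new) → pick S2 (covers 3 new) → pick S3 (covers 1 new) → pick S4 (covers 1 new). Total picks: 4.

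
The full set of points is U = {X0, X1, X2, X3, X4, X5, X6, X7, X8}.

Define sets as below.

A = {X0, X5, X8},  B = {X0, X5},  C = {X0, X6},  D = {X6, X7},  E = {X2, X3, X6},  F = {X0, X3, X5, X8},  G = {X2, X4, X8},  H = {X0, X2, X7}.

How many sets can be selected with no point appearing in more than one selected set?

3

B, D, G are pairwise disjoint (B={X0,X5}; D={X6,X7}; G={X2,X4,X8}).
Every remaining set overlaps one of these, and no 4 of the listed sets are pairwise disjoint, so 3 is the maximum.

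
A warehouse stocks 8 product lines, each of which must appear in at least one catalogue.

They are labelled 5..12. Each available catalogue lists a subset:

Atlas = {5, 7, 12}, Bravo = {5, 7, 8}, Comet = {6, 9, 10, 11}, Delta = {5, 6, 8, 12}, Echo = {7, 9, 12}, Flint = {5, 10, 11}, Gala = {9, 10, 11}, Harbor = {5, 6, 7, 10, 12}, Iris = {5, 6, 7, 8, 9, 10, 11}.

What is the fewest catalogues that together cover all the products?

Take {Delta, Iris}. Their union is {5, 6, 7, 8, 9, 10, 11, 12}, which is all 8 products.
No single catalogue has all 8 products (the largest, Iris, has 7), so 2 is optimal.

2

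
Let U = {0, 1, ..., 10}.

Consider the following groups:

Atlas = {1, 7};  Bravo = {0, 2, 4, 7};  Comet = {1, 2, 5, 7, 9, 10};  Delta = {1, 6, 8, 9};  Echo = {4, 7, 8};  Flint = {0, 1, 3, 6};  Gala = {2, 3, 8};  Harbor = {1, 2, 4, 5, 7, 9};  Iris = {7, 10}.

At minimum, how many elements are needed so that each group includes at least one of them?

3

H = {1, 2, 7} meets every group (each contains at least one member of H), and |H| = 3.
No choice of 2 elements meets every group, so 3 is the minimum.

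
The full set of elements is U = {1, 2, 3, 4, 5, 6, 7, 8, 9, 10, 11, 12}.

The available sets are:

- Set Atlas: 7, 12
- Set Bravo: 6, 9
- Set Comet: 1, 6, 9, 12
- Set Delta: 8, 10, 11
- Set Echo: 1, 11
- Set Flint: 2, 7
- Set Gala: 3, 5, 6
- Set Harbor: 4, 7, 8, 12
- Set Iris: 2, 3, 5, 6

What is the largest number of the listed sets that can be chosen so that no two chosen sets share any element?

3

Echo, Flint, Gala are pairwise disjoint (Echo={1,11}; Flint={2,7}; Gala={3,5,6}).
Every remaining set overlaps one of these, and no 4 of the listed sets are pairwise disjoint, so 3 is the maximum.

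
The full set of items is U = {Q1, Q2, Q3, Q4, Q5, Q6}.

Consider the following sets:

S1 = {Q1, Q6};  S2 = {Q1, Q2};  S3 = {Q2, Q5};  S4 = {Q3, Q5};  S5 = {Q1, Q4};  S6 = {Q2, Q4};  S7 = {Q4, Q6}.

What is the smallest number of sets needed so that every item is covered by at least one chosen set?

S2 and S4 and S7 together: S2 ∪ S4 ∪ S7 = {Q1, Q2, Q3, Q4, Q5, Q6} — every item is covered.
Each set has at most 2 items, and 2·2 = 4 < 6 — so at least 3 sets are needed, and 3 is optimal.

3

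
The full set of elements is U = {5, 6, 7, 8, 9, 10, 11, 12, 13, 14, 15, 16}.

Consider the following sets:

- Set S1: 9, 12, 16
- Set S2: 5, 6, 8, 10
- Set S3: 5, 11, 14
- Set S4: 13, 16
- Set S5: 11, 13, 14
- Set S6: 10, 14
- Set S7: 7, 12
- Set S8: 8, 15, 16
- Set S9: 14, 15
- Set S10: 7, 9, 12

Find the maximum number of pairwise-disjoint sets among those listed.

4

S2, S4, S7, S9 are pairwise disjoint (S2={5,6,8,10}; S4={13,16}; S7={7,12}; S9={14,15}).
Every remaining set overlaps one of these, and no 5 of the listed sets are pairwise disjoint, so 4 is the maximum.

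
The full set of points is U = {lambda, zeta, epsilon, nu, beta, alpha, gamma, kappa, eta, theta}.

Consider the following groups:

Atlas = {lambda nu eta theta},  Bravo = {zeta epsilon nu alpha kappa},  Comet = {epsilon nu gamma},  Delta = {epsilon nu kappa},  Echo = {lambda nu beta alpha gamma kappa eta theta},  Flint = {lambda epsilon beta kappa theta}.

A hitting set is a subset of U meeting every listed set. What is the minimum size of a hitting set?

The 2 points {nu, beta} hit every group.
No single point lies in every group, so at least 2 are needed and 2 is optimal.

2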